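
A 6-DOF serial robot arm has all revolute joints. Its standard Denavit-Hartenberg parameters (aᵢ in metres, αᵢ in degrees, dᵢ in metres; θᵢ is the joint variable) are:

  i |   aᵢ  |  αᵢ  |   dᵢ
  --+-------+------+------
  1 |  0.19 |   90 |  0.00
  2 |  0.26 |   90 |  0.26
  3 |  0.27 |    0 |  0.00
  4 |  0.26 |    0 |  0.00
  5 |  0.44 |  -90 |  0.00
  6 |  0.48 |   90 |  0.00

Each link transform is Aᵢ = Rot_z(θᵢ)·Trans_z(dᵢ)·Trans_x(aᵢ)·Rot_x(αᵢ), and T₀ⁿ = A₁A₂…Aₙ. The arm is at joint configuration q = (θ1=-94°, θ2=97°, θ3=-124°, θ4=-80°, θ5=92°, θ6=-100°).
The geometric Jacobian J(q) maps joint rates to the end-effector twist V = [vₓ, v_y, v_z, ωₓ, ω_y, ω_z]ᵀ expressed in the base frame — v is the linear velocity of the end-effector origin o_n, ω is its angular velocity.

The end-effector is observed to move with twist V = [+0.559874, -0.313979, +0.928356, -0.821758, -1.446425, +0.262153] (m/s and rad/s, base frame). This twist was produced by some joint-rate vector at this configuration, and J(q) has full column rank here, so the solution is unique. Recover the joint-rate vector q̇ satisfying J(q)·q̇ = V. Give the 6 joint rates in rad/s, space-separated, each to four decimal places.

-0.4760 0.9410 0.7980 0.5410 0.2400 0.5930

o_n = [0.1401, -0.7026, -0.2025]
J₁: ẑ×o_n = [0.7026, 0.1401, -0.0000], ω = ẑ
J2: z=[-0.9976, 0.0698, 0.0000] o=[-0.0133, -0.1895, 0.0000] → [-0.0141, -0.2021, 0.5011, -0.9976, 0.0698, 0.0000]
J3: z=[-0.0692, -0.9901, 0.1219] o=[-0.2704, -0.1398, 0.2581] → [0.5247, 0.0181, 0.4454, -0.0692, -0.9901, 0.1219]
J4: z=[-0.0692, -0.9901, 0.1219] o=[-0.0484, -0.1738, 0.1082] → [0.3721, 0.0015, 0.2233, -0.0692, -0.9901, 0.1219]
J5: z=[-0.0692, -0.9901, 0.1219] o=[-0.1559, -0.1953, -0.1275] → [0.1361, 0.0309, 0.3282, -0.0692, -0.9901, 0.1219]
J6: z=[0.3816, 0.0866, 0.9203] o=[0.2497, -0.2438, -0.2911] → [0.4299, -0.1346, -0.1656, 0.3816, 0.0866, 0.9203]
q̇ = J⁺·V = [-0.4760, 0.9410, 0.7980, 0.5410, 0.2400, 0.5930]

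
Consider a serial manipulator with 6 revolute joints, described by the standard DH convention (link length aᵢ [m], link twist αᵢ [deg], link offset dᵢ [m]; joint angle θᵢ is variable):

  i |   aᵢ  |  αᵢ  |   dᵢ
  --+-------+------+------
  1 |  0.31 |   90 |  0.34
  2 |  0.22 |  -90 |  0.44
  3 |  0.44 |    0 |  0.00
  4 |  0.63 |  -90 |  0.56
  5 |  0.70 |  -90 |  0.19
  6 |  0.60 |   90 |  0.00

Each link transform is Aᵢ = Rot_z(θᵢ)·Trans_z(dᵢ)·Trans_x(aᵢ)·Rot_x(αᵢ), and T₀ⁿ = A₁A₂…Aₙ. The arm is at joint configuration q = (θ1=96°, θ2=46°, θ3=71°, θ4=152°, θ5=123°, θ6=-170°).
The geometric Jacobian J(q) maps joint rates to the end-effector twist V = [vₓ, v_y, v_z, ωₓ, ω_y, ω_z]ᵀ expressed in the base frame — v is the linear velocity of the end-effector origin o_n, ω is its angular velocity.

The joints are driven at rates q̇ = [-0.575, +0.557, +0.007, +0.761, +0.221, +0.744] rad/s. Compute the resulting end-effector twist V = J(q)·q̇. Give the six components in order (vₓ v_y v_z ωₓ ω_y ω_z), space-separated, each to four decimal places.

o_n = [0.6170, 0.1401, 0.7709]
J₁: ẑ×o_n = [-0.1401, 0.6170, 0.0000], ω = ẑ
J2: z=[0.9945, 0.1045, 0.0000] o=[-0.0324, 0.3083, 0.3400] → [0.0450, -0.4285, -0.2352, 0.9945, 0.1045, 0.0000]
J3: z=[0.0752, -0.7154, 0.6947] o=[0.3892, 0.5063, 0.4983] → [0.0593, 0.1377, 0.1354, 0.0752, -0.7154, 0.6947]
J4: z=[0.0752, -0.7154, 0.6947] o=[-0.0349, 0.5618, 0.6013] → [0.1716, 0.4401, 0.4347, 0.0752, -0.7154, 0.6947]
J5: z=[0.6778, 0.5476, 0.4906] o=[0.4679, -0.1123, 0.6589] → [-0.0625, -0.0028, 0.0894, 0.6778, 0.5476, 0.4906]
J6: z=[-0.5724, -0.0257, 0.8196] o=[0.2737, 0.5772, 0.5448] → [0.3524, 0.4107, 0.2590, -0.5724, -0.0257, 0.8196]
V = J·q̇ = [0.4851, 0.0474, 0.4132, 0.3356, -0.3893, 0.6767]

0.4851 0.0474 0.4132 0.3356 -0.3893 0.6767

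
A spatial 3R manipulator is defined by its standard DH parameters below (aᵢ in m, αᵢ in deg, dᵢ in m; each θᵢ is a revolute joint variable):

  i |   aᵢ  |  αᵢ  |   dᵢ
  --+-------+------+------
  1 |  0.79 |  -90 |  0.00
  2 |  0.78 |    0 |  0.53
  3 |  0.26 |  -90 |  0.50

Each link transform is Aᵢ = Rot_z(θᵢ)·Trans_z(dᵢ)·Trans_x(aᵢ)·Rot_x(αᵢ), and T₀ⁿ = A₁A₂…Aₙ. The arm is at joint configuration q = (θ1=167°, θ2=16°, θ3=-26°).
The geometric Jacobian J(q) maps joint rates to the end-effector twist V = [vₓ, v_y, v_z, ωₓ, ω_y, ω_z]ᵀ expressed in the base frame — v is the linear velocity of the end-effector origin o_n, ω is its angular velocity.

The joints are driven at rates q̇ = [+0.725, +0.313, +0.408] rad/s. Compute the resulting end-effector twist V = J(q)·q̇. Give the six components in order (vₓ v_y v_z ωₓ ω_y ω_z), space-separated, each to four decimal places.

0.4686 -1.4444 -0.4193 -0.1622 -0.7025 0.7250

o_n = [-1.9815, -0.5996, -0.1698]
J₁: ẑ×o_n = [0.5996, -1.9815, 0.0000], ω = ẑ
J2: z=[-0.2250, -0.9744, 0.0000] o=[-0.7698, 0.1777, 0.0000] → [0.1655, -0.0382, -1.0058, -0.2250, -0.9744, 0.0000]
J3: z=[-0.2250, -0.9744, 0.0000] o=[-1.6195, -0.1700, -0.2150] → [-0.0440, 0.0102, -0.2561, -0.2250, -0.9744, 0.0000]
V = J·q̇ = [0.4686, -1.4444, -0.4193, -0.1622, -0.7025, 0.7250]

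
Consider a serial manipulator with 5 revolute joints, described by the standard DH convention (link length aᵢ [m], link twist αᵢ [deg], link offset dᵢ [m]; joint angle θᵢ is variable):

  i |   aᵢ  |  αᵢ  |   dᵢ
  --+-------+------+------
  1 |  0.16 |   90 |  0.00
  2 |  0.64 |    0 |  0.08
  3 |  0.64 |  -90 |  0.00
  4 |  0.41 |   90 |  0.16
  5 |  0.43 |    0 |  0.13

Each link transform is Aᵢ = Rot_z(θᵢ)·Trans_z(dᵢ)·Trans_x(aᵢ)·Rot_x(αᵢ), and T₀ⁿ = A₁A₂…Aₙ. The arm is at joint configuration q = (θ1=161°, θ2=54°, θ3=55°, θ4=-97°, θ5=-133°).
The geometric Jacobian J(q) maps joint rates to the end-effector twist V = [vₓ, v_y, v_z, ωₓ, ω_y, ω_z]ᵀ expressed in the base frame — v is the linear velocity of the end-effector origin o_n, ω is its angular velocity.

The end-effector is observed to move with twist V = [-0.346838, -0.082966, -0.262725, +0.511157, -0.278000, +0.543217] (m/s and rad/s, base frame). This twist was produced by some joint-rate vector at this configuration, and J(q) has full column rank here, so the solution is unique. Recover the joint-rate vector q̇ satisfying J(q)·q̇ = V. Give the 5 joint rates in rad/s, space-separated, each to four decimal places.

0.1330 -0.7170 0.5500 0.4090 -0.5790

o_n = [-0.4336, 0.3397, 1.0377]
J₁: ẑ×o_n = [-0.3397, -0.4336, 0.0000], ω = ẑ
J2: z=[0.3256, 0.9455, 0.0000] o=[-0.1513, 0.0521, 0.0000] → [0.9812, -0.3379, 0.3605, 0.3256, 0.9455, 0.0000]
J3: z=[0.3256, 0.9455, 0.0000] o=[-0.4809, 0.2502, 0.5178] → [0.4916, -0.1693, -0.0157, 0.3256, 0.9455, 0.0000]
J4: z=[0.8940, -0.3078, -0.3256] o=[-0.2839, 0.1824, 1.1229] → [0.0774, 0.1249, 0.0946, 0.8940, -0.3078, -0.3256]
J5: z=[-0.3452, -0.0100, -0.9385] o=[-0.0238, 0.5232, 1.0236] → [-0.1724, 0.3895, 0.0592, -0.3452, -0.0100, -0.9385]
q̇ = J⁺·V = [0.1330, -0.7170, 0.5500, 0.4090, -0.5790]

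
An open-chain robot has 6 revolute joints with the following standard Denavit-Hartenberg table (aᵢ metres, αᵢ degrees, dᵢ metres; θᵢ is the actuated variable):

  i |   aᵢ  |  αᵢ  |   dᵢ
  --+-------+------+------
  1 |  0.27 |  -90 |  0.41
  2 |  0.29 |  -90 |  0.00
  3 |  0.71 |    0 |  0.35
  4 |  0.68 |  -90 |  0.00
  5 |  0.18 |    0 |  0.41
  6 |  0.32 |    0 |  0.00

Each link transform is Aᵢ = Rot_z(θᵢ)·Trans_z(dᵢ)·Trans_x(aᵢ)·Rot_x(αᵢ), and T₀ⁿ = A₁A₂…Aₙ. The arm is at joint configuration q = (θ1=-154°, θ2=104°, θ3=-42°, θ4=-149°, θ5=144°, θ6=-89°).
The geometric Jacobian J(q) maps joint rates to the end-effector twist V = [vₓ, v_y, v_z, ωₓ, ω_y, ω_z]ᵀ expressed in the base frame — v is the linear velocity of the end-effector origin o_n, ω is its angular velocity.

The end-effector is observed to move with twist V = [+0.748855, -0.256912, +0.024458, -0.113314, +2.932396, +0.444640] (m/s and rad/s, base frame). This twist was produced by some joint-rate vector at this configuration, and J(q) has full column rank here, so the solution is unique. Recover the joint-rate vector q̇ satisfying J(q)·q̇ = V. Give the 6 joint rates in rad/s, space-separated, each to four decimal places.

o_n = [0.0739, -0.7879, 0.3720]
J₁: ẑ×o_n = [0.7879, 0.0739, -0.0000], ω = ẑ
J2: z=[0.4384, -0.8988, 0.0000] o=[-0.2427, -0.1184, 0.4100] → [0.0341, 0.0166, -0.0090, 0.4384, -0.8988, 0.0000]
J3: z=[0.8721, 0.4253, 0.2419] o=[-0.1796, -0.0876, 0.1286] → [0.2730, -0.1510, -0.7186, 0.8721, 0.4253, 0.2419]
J4: z=[0.8721, 0.4253, 0.2419] o=[0.4486, -0.3098, -0.2987] → [0.4010, -0.6756, -0.2576, 0.8721, 0.4253, 0.2419]
J5: z=[0.3888, -0.9025, 0.1851] o=[0.2466, -0.2639, 0.3490] → [0.0762, -0.0409, -0.3596, 0.3888, -0.9025, 0.1851]
J6: z=[0.3888, -0.9025, 0.1851] o=[0.3570, -0.6888, 0.2606] → [-0.0822, -0.0957, -0.2941, 0.3888, -0.9025, 0.1851]
q̇ = J⁺·V = [0.5210, -0.8310, 0.6760, 0.4540, -0.9790, -0.9100]

0.5210 -0.8310 0.6760 0.4540 -0.9790 -0.9100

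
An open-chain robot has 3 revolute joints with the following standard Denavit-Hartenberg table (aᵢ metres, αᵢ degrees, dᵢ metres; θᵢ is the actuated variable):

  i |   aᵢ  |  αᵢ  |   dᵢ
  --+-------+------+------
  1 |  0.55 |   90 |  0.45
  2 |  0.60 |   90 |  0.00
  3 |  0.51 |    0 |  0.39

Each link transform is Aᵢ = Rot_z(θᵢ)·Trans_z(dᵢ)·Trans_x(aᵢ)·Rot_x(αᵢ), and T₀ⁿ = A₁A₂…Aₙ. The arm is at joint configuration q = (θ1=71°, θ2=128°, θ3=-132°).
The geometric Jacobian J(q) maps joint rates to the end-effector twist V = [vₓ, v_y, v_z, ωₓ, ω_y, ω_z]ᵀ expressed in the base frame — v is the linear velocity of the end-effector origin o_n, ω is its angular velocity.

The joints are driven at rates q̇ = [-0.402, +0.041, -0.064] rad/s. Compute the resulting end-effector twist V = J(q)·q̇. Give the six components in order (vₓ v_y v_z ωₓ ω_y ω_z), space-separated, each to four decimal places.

o_n = [-0.1311, 0.7834, 0.8940]
J₁: ẑ×o_n = [-0.7834, -0.1311, 0.0000], ω = ẑ
J2: z=[0.9455, -0.3256, 0.0000] o=[0.1791, 0.5200, 0.4500] → [-0.1446, -0.4198, 0.1480, 0.9455, -0.3256, 0.0000]
J3: z=[0.2566, 0.7451, 0.6157] o=[0.0588, 0.1708, 0.9228] → [-0.3986, -0.1095, 0.2987, 0.2566, 0.7451, 0.6157]
V = J·q̇ = [0.3345, 0.0425, -0.0130, 0.0223, -0.0610, -0.4414]

0.3345 0.0425 -0.0130 0.0223 -0.0610 -0.4414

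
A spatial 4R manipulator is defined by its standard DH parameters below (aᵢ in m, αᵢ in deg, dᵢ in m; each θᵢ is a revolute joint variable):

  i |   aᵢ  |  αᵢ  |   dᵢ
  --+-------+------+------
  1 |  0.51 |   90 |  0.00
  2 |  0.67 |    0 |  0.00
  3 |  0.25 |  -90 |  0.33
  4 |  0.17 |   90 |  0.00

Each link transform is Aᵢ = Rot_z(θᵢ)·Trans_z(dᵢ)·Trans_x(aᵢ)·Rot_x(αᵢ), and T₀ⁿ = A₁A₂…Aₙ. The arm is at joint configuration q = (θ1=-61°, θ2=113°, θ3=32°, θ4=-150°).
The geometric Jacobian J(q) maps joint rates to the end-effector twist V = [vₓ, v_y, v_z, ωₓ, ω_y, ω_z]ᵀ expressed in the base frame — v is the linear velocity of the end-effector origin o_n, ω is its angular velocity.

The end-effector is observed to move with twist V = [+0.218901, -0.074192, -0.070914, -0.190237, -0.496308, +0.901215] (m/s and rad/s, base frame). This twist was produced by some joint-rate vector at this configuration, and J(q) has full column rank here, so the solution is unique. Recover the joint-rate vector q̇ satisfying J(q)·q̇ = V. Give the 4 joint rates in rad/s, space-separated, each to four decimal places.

0.4130 0.0290 0.3780 -0.5960

o_n = [-0.2834, -0.3447, 0.6757]
J₁: ẑ×o_n = [0.3447, -0.2834, 0.0000], ω = ẑ
J2: z=[-0.8746, -0.4848, 0.0000] o=[0.2473, -0.4461, 0.0000] → [-0.3276, 0.5910, -0.3460, -0.8746, -0.4848, 0.0000]
J3: z=[-0.8746, -0.4848, 0.0000] o=[0.1203, -0.2171, 0.6167] → [-0.0286, 0.0516, -0.0842, -0.8746, -0.4848, 0.0000]
J4: z=[-0.2781, 0.5017, -0.8192] o=[-0.2676, -0.1980, 0.7601] → [-0.1625, -0.0105, 0.0488, -0.2781, 0.5017, -0.8192]
q̇ = J⁺·V = [0.4130, 0.0290, 0.3780, -0.5960]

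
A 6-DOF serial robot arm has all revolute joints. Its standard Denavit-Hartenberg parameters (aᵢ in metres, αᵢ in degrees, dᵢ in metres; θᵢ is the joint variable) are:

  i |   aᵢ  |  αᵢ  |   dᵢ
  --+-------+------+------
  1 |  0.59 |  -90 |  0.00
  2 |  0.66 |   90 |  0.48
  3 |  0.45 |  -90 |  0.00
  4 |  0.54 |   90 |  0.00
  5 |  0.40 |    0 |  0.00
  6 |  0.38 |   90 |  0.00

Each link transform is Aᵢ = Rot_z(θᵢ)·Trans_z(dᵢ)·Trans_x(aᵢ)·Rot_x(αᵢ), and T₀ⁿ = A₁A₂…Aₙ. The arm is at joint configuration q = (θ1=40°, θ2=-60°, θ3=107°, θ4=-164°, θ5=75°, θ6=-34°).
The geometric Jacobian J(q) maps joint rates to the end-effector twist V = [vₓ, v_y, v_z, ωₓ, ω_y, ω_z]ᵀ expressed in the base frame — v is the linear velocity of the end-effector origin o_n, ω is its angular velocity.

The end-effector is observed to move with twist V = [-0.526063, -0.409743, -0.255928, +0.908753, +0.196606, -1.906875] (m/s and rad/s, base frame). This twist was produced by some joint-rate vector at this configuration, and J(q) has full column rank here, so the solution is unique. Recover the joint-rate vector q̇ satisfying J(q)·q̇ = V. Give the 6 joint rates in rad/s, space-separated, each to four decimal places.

-0.9020 0.1550 0.2800 0.6110 0.6040 0.9510

o_n = [0.4356, 0.1949, 0.2858]
J₁: ẑ×o_n = [-0.1949, 0.4356, 0.0000], ω = ẑ
J2: z=[-0.6428, 0.7660, 0.0000] o=[0.4520, 0.3792, 0.0000] → [0.2190, 0.1837, 0.1311, -0.6428, 0.7660, 0.0000]
J3: z=[-0.6634, -0.5567, 0.5000] o=[0.3962, 0.9591, 0.5716] → [0.5412, -0.1699, 0.5289, -0.6634, -0.5567, 0.5000]
J4: z=[-0.1784, -0.5313, -0.8282] o=[0.0692, 1.2464, 0.4576] → [-0.7796, -0.3341, 0.3822, -0.1784, -0.5313, -0.8282]
J5: z=[0.8380, 0.3591, -0.4108] o=[0.3477, 0.8321, 0.6635] → [-0.3974, 0.2804, -0.5656, 0.8380, 0.3591, -0.4108]
J6: z=[0.8380, 0.3591, -0.4108] o=[0.3322, 0.5474, 0.3830] → [-0.1797, 0.0389, -0.3326, 0.8380, 0.3591, -0.4108]
q̇ = J⁺·V = [-0.9020, 0.1550, 0.2800, 0.6110, 0.6040, 0.9510]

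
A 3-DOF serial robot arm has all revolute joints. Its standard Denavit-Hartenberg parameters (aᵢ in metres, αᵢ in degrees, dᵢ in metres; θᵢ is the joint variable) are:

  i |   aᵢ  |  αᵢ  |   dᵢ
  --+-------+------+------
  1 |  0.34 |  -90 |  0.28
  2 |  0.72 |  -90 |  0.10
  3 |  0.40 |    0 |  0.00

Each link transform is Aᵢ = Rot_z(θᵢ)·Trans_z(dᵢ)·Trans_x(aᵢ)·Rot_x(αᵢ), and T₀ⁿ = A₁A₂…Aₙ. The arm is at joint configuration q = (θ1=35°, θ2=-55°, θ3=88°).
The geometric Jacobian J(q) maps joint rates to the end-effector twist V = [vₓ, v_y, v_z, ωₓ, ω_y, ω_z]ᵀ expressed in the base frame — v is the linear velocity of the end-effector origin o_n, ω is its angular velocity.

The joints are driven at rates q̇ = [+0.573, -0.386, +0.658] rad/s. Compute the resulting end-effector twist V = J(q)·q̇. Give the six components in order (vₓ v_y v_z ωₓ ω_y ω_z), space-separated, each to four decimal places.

-0.4178 0.2285 -0.0530 0.6629 -0.0070 0.1956

o_n = [0.7953, 0.1909, 0.8812]
J₁: ẑ×o_n = [-0.1909, 0.7953, 0.0000], ω = ẑ
J2: z=[-0.5736, 0.8192, 0.0000] o=[0.2785, 0.1950, 0.2800] → [0.4925, 0.3448, -0.4210, -0.5736, 0.8192, 0.0000]
J3: z=[0.6710, 0.4698, -0.5736] o=[0.5594, 0.5138, 0.8698] → [-0.1798, -0.1430, -0.3275, 0.6710, 0.4698, -0.5736]
V = J·q̇ = [-0.4178, 0.2285, -0.0530, 0.6629, -0.0070, 0.1956]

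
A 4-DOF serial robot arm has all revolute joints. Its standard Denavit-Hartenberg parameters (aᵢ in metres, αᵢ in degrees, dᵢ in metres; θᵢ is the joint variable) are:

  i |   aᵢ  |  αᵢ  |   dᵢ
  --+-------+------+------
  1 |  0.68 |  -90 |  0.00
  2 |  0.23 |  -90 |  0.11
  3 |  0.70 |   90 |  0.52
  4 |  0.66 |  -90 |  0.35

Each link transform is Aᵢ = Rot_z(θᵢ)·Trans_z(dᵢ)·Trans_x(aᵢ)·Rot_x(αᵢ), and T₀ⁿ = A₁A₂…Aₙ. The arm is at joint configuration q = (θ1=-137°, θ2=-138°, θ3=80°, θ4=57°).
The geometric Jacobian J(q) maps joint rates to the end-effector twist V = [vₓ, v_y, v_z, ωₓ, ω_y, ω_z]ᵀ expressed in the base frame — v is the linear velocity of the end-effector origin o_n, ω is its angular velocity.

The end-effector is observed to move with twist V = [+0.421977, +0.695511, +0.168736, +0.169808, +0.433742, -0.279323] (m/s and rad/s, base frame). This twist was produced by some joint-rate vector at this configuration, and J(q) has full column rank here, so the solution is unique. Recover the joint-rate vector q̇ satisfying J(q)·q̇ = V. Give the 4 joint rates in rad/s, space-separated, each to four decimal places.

o_n = [-1.2054, 0.0690, 1.3054]
J₁: ẑ×o_n = [-0.0690, -1.2054, 0.0000], ω = ẑ
J2: z=[0.6820, -0.7314, 0.0000] o=[-0.4973, -0.4638, 0.0000] → [-0.9547, -0.8903, -0.1545, 0.6820, -0.7314, 0.0000]
J3: z=[-0.4894, -0.4563, 0.7431] o=[-0.2973, -0.4276, 0.1539] → [-0.8946, -0.1114, -0.6575, -0.4894, -0.4563, 0.7431]
J4: z=[0.6537, 0.3721, 0.6590] o=[-0.9558, -0.0992, 0.6217] → [0.1436, -0.6114, 0.2028, 0.6537, 0.3721, 0.6590]
q̇ = J⁺·V = [-0.6400, -0.2990, -0.0130, 0.5620]

-0.6400 -0.2990 -0.0130 0.5620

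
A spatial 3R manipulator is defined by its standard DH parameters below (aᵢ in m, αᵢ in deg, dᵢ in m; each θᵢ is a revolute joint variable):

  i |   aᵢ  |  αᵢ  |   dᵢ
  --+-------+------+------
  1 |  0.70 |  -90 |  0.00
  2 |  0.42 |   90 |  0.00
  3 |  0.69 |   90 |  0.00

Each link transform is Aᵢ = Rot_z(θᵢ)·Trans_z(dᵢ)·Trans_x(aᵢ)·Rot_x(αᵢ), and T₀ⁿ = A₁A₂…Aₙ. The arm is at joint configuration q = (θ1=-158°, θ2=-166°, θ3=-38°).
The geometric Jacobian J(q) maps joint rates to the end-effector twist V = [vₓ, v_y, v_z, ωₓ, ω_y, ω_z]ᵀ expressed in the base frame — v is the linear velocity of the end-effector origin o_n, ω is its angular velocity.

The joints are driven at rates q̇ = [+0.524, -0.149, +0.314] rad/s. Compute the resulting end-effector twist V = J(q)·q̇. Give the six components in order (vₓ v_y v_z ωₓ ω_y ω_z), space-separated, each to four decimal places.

o_n = [0.0588, 0.4819, 0.2331]
J₁: ẑ×o_n = [-0.4819, 0.0588, 0.0000], ω = ẑ
J2: z=[0.3746, -0.9272, 0.0000] o=[-0.6490, -0.2622, 0.0000] → [-0.2162, -0.0873, 0.9351, 0.3746, -0.9272, 0.0000]
J3: z=[0.2243, 0.0906, -0.9703] o=[-0.2712, -0.1096, 0.1016] → [0.5859, -0.3497, 0.1028, 0.2243, 0.0906, -0.9703]
V = J·q̇ = [-0.0364, -0.0660, -0.1071, 0.0146, 0.1666, 0.2193]

-0.0364 -0.0660 -0.1071 0.0146 0.1666 0.2193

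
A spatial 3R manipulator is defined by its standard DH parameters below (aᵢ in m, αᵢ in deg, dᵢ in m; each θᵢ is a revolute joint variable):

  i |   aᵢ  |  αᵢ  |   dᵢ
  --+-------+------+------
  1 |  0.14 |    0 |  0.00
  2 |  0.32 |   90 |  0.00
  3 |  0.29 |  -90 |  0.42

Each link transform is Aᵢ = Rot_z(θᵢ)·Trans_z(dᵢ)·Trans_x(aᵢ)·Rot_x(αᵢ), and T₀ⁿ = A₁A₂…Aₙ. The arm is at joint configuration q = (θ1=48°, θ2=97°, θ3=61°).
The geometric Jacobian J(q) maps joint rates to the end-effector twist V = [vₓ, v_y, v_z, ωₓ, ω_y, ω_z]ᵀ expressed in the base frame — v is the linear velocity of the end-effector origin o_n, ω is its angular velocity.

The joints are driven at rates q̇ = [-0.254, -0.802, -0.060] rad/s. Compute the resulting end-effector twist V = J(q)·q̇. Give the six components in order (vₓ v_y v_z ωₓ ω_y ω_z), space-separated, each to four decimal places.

0.6563 0.1290 -0.0084 -0.0344 -0.0491 -1.0560

o_n = [-0.0427, 0.7123, 0.2536]
J₁: ẑ×o_n = [-0.7123, -0.0427, 0.0000], ω = ẑ
J2: z=[0.0000, 0.0000, 1.0000] o=[0.0937, 0.1040, 0.0000] → [-0.6082, -0.1364, 0.0000, 0.0000, 0.0000, 1.0000]
J3: z=[0.5736, 0.8192, 0.0000] o=[-0.1685, 0.2876, 0.0000] → [0.2078, -0.1455, 0.1406, 0.5736, 0.8192, 0.0000]
V = J·q̇ = [0.6563, 0.1290, -0.0084, -0.0344, -0.0491, -1.0560]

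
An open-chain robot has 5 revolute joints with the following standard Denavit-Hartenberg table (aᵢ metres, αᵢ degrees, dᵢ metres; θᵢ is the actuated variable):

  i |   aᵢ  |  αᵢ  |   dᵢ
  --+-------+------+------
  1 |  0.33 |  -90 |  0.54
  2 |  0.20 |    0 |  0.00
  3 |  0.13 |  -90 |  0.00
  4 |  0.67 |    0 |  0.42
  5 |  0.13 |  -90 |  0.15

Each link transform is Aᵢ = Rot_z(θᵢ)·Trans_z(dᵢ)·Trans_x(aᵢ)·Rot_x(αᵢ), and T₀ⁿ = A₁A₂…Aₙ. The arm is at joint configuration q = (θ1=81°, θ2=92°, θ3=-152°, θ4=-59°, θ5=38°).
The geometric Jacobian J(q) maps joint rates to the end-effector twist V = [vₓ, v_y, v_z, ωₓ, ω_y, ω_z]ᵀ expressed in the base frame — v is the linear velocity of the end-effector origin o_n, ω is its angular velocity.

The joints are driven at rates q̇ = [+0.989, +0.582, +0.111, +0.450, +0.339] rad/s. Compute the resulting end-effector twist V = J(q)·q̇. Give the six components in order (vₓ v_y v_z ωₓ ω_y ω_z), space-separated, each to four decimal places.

o_n = [-0.4388, 1.1983, 0.5717]
J₁: ẑ×o_n = [-1.1983, -0.4388, 0.0000], ω = ẑ
J2: z=[-0.9877, 0.1564, 0.0000] o=[0.0516, 0.3259, 0.5400] → [0.0050, 0.0313, -0.7849, -0.9877, 0.1564, 0.0000]
J3: z=[-0.9877, 0.1564, 0.0000] o=[0.0505, 0.3190, 0.3401] → [0.0362, 0.2287, -0.7919, -0.9877, 0.1564, 0.0000]
J4: z=[0.1355, 0.8554, -0.5000] o=[0.0607, 0.3832, 0.4527] → [0.5093, 0.2337, 0.5377, 0.1355, 0.8554, -0.5000]
J5: z=[0.1355, 0.8554, -0.5000] o=[-0.4226, 1.0027, 0.5415] → [0.1235, 0.0040, 0.0403, 0.1355, 0.8554, -0.5000]
V = J·q̇ = [-0.9072, -0.2839, -0.2890, -0.5776, 0.7833, 0.5945]

-0.9072 -0.2839 -0.2890 -0.5776 0.7833 0.5945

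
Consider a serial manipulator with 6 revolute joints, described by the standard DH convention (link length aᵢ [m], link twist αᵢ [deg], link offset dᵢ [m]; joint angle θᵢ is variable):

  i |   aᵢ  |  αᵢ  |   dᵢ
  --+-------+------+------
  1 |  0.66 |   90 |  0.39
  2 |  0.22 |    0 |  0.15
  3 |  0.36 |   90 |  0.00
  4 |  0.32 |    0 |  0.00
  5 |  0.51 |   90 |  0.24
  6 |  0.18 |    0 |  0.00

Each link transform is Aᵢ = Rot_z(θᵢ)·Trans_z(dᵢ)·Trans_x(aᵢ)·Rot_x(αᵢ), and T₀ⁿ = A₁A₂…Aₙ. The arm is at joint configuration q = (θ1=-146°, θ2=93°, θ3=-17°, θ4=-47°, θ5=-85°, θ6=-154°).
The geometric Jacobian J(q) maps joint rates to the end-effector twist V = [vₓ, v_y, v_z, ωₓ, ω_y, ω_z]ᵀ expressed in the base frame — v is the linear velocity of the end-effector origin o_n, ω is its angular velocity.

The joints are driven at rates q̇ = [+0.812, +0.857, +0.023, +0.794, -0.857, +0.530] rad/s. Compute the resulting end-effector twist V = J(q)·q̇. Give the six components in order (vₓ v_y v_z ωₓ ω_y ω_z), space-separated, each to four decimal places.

o_n = [-0.5447, -0.7809, 0.9057]
J₁: ẑ×o_n = [0.7809, -0.5447, 0.0000], ω = ẑ
J2: z=[-0.5592, 0.8290, 0.0000] o=[-0.5472, -0.3691, 0.3900] → [0.4275, 0.2884, 0.2283, -0.5592, 0.8290, 0.0000]
J3: z=[-0.5592, 0.8290, 0.0000] o=[-0.6215, -0.2383, 0.6097] → [0.2454, 0.1655, 0.2398, -0.5592, 0.8290, 0.0000]
J4: z=[-0.8044, -0.5426, -0.2419] o=[-0.6937, -0.2870, 0.9590] → [-0.0906, -0.0789, 0.4782, -0.8044, -0.5426, -0.2419]
J5: z=[-0.8044, -0.5426, -0.2419] o=[-0.6066, -0.5105, 1.1708] → [0.0784, -0.2282, 0.2511, -0.8044, -0.5426, -0.2419]
J6: z=[-0.2251, 0.6553, -0.7211] o=[-0.5193, -0.9088, 0.7816] → [0.1735, 0.0463, -0.0121, -0.2251, 0.6553, -0.7211]
V = J·q̇ = [0.9590, -0.0339, 0.3593, -0.5607, 1.1110, 0.4451]

0.9590 -0.0339 0.3593 -0.5607 1.1110 0.4451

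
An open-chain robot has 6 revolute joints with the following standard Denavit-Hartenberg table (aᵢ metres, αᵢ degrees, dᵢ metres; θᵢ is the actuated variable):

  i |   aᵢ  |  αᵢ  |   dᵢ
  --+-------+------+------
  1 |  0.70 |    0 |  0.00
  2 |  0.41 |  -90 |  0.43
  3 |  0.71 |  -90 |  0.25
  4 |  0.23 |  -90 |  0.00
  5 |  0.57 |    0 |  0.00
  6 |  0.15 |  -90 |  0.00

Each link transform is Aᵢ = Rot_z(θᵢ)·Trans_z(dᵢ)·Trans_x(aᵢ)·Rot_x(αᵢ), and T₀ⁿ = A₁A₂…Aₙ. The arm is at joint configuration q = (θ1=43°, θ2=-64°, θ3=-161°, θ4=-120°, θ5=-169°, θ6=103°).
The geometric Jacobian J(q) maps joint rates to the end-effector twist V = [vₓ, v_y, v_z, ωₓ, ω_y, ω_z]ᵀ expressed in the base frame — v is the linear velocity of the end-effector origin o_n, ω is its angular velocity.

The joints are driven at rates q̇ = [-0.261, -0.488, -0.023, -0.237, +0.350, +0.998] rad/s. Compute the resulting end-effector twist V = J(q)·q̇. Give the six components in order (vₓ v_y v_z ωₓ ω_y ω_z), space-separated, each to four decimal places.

o_n = [0.2304, 0.6042, 0.9373]
J₁: ẑ×o_n = [-0.6042, 0.2304, 0.0000], ω = ẑ
J2: z=[0.0000, 0.0000, 1.0000] o=[0.5119, 0.4774, 0.0000] → [-0.1268, -0.2815, 0.0000, 0.0000, 0.0000, 1.0000]
J3: z=[0.3584, 0.9336, 0.0000] o=[0.8947, 0.3305, 0.4300] → [0.4736, -0.1818, 0.7182, 0.3584, 0.9336, 0.0000]
J4: z=[0.3039, -0.1167, 0.9455] o=[0.3576, 0.8044, 0.6612] → [0.1572, -0.2041, -0.0757, 0.3039, -0.1167, 0.9455]
J5: z=[-0.5853, 0.7602, 0.2820] o=[0.5305, 0.9514, 0.6237] → [0.3363, 0.0989, 0.4313, -0.5853, 0.7602, 0.2820]
J6: z=[-0.5853, 0.7602, 0.2820] o=[0.1429, 0.5812, 0.8176] → [0.0845, 0.0947, -0.0800, -0.5853, 0.7602, 0.2820]
V = J·q̇ = [0.3734, 0.2589, 0.0726, -0.8692, 1.0310, -0.5930]

0.3734 0.2589 0.0726 -0.8692 1.0310 -0.5930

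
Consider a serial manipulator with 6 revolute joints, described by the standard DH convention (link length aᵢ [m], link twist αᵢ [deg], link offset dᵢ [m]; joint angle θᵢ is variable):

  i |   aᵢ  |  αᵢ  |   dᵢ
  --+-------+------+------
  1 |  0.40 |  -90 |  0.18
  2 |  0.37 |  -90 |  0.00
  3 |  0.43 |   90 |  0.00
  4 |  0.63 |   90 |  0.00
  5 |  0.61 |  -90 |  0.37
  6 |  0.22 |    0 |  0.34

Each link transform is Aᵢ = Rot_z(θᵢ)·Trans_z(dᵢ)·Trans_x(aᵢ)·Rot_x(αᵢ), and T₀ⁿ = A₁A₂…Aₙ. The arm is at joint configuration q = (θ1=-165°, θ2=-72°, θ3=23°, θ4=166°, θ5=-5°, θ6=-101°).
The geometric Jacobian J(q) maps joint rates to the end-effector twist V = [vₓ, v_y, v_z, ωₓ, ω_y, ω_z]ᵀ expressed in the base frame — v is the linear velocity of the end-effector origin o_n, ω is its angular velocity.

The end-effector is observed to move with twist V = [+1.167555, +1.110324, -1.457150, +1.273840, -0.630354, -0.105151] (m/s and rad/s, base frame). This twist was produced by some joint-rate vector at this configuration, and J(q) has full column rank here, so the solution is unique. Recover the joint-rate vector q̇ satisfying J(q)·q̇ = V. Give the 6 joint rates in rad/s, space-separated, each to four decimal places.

o_n = [-1.0242, -0.7998, -0.1684]
J₁: ẑ×o_n = [0.7998, -1.0242, 0.0000], ω = ẑ
J2: z=[0.2588, -0.9659, 0.0000] o=[-0.3864, -0.1035, 0.1800] → [0.3365, 0.0902, -0.7963, 0.2588, -0.9659, 0.0000]
J3: z=[-0.9187, -0.2462, -0.3090] o=[-0.4968, -0.1331, 0.5319] → [-0.0336, -0.4803, 0.4826, -0.9187, -0.2462, -0.3090]
J4: z=[0.1216, -0.9204, 0.3716] o=[-0.6584, -0.0025, 0.9083] → [1.2873, -0.0050, -0.4336, 0.1216, -0.9204, 0.3716]
J5: z=[-0.9823, -0.1653, -0.0880] o=[-0.5687, -0.2257, 0.3261] → [0.0312, -0.4456, 0.4886, -0.9823, -0.1653, -0.0880]
J6: z=[0.1336, -0.9478, 0.2896] o=[-0.8520, -0.4533, -0.2879] → [-0.0129, -0.0658, -0.2095, 0.1336, -0.9478, 0.2896]
q̇ = J⁺·V = [-0.4470, 0.8710, -0.6790, 0.9410, -0.4360, -0.8840]

-0.4470 0.8710 -0.6790 0.9410 -0.4360 -0.8840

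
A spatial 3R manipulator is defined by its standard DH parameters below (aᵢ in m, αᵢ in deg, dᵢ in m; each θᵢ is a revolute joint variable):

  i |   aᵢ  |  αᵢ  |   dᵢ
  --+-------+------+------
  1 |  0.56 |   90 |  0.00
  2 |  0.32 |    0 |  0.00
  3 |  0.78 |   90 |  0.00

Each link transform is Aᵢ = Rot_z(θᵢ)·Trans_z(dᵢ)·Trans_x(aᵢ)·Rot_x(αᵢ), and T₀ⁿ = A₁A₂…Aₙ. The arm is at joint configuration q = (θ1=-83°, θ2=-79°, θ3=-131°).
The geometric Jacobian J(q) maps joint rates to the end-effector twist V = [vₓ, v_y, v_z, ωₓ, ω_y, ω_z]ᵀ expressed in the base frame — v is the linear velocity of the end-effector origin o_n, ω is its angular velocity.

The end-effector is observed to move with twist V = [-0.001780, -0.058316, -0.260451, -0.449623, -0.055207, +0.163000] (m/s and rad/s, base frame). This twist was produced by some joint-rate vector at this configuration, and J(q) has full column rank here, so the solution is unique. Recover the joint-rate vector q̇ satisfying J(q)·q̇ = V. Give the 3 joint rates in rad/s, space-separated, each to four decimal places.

0.1630 0.7460 -0.2930

o_n = [-0.0066, 0.0540, 0.0759]
J₁: ẑ×o_n = [-0.0540, -0.0066, 0.0000], ω = ẑ
J2: z=[-0.9925, -0.1219, 0.0000] o=[0.0682, -0.5558, 0.0000] → [-0.0092, 0.0753, -0.6144, -0.9925, -0.1219, 0.0000]
J3: z=[-0.9925, -0.1219, 0.0000] o=[0.0757, -0.6164, -0.3141] → [-0.0475, 0.3871, -0.6755, -0.9925, -0.1219, 0.0000]
q̇ = J⁺·V = [0.1630, 0.7460, -0.2930]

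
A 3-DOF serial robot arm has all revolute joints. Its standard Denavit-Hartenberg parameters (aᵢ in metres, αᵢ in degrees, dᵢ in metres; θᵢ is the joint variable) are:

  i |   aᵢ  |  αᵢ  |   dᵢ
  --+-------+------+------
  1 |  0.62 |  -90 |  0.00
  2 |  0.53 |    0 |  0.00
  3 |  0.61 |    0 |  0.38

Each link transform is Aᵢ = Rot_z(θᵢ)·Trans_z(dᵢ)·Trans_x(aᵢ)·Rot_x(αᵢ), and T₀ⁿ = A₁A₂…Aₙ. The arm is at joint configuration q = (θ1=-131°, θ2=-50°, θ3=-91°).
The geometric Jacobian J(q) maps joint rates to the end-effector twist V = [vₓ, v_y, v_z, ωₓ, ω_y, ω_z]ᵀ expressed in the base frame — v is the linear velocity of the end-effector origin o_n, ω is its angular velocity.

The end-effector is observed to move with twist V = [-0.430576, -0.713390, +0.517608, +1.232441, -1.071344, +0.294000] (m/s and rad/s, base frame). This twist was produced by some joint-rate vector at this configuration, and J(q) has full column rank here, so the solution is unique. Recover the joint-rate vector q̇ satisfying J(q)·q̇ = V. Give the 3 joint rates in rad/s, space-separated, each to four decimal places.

0.2940 0.7530 0.8800

o_n = [-0.0325, -0.6166, 0.7899]
J₁: ẑ×o_n = [0.6166, -0.0325, 0.0000], ω = ẑ
J2: z=[0.7547, -0.6561, 0.0000] o=[-0.4068, -0.4679, 0.0000] → [-0.5182, -0.5961, 0.1334, 0.7547, -0.6561, 0.0000]
J3: z=[0.7547, -0.6561, 0.0000] o=[-0.6303, -0.7250, 0.4060] → [-0.2519, -0.2897, 0.4741, 0.7547, -0.6561, 0.0000]
q̇ = J⁺·V = [0.2940, 0.7530, 0.8800]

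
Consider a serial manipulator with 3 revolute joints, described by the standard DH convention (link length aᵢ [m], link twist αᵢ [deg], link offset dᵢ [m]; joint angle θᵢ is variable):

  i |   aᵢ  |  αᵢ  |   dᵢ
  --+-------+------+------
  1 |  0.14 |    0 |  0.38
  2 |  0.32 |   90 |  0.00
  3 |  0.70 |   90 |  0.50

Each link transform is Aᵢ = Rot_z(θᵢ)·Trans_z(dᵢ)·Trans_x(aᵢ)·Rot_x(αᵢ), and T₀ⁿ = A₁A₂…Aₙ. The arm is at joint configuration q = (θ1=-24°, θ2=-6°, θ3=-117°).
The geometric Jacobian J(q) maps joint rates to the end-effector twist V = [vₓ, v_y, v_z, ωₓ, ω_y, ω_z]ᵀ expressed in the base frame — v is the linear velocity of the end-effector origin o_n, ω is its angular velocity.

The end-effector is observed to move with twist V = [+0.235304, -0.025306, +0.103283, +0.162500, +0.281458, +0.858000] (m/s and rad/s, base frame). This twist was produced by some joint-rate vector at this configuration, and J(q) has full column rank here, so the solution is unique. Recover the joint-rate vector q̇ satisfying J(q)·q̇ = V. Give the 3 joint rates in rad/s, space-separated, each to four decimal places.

0.6740 0.1840 -0.3250

o_n = [-0.1202, -0.4911, -0.2437]
J₁: ẑ×o_n = [0.4911, -0.1202, 0.0000], ω = ẑ
J2: z=[0.0000, 0.0000, 1.0000] o=[0.1279, -0.0569, 0.3800] → [0.4341, -0.2481, 0.0000, 0.0000, 0.0000, 1.0000]
J3: z=[-0.5000, -0.8660, 0.0000] o=[0.4050, -0.2169, 0.3800] → [0.5401, -0.3119, -0.3178, -0.5000, -0.8660, 0.0000]
q̇ = J⁺·V = [0.6740, 0.1840, -0.3250]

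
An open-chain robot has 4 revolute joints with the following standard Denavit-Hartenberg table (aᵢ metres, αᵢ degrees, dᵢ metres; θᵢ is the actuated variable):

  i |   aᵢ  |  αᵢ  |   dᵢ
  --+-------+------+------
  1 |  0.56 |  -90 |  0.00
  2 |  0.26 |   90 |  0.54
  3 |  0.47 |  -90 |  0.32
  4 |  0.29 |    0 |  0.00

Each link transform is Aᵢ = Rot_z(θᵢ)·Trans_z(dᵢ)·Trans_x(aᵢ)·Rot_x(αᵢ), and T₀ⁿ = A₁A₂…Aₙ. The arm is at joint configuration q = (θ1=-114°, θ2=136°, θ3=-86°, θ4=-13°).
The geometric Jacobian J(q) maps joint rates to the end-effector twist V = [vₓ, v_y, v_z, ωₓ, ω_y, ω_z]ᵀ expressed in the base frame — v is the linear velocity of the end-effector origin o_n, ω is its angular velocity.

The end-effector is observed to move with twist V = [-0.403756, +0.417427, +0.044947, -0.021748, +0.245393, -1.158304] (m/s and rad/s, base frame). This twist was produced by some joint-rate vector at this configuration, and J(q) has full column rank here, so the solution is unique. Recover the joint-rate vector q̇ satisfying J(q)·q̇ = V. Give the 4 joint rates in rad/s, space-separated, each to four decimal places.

-0.8600 -0.1450 0.0650 0.3630

o_n = [-0.4377, -0.4650, -0.4942]
J₁: ẑ×o_n = [0.4650, -0.4377, 0.0000], ω = ẑ
J2: z=[0.9135, -0.4067, 0.0000] o=[-0.2278, -0.5116, 0.0000] → [0.2010, 0.4515, -0.0428, 0.9135, -0.4067, 0.0000]
J3: z=[-0.2825, -0.6346, -0.7193] o=[0.3416, -0.5604, -0.1806] → [0.2676, 0.4720, -0.5215, -0.2825, -0.6346, -0.7193]
J4: z=[0.3556, 0.6272, -0.6930] o=[-0.1675, -0.5512, -0.4336] → [0.0217, 0.2088, 0.2001, 0.3556, 0.6272, -0.6930]
q̇ = J⁺·V = [-0.8600, -0.1450, 0.0650, 0.3630]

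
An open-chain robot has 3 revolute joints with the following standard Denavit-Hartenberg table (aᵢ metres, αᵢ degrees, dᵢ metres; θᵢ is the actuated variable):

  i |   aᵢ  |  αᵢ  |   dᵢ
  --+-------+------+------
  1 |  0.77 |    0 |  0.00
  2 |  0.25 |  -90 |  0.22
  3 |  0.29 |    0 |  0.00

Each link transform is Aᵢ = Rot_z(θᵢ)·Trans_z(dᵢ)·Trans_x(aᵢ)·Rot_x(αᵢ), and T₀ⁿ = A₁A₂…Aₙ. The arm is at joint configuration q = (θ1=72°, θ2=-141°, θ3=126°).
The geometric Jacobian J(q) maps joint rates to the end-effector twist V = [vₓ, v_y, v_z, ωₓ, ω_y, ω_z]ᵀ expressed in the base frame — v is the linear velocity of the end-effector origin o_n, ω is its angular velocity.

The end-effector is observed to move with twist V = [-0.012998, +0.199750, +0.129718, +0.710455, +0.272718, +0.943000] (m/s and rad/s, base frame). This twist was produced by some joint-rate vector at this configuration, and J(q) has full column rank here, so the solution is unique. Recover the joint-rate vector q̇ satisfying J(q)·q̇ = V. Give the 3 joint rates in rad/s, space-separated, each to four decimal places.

0.0260 0.9170 0.7610

o_n = [0.2664, 0.6581, -0.0146]
J₁: ẑ×o_n = [-0.6581, 0.2664, 0.0000], ω = ẑ
J2: z=[0.0000, 0.0000, 1.0000] o=[0.2379, 0.7323, 0.0000] → [0.0743, 0.0285, -0.0000, 0.0000, 0.0000, 1.0000]
J3: z=[0.9336, 0.3584, 0.0000] o=[0.3275, 0.4989, 0.2200] → [-0.0841, 0.2190, 0.1705, 0.9336, 0.3584, 0.0000]
q̇ = J⁺·V = [0.0260, 0.9170, 0.7610]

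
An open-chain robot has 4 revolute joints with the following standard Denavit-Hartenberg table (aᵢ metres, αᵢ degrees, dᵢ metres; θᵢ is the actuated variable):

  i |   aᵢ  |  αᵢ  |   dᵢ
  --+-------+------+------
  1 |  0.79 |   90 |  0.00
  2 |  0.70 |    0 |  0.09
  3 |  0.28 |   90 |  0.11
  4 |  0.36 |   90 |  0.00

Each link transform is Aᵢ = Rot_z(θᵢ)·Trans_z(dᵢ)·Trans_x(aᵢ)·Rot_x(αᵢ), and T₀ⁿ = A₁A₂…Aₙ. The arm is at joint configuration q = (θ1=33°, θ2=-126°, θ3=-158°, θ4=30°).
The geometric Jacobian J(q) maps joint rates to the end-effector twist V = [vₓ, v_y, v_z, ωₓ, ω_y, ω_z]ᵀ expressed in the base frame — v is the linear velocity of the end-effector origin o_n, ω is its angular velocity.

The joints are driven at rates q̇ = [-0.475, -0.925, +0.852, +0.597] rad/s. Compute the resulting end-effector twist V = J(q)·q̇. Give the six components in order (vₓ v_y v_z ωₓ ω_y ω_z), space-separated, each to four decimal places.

-0.3410 -0.7389 0.2659 0.4461 0.3767 -0.6194

o_n = [0.6445, -0.0345, 0.0079]
J₁: ẑ×o_n = [0.0345, 0.6445, -0.0000], ω = ẑ
J2: z=[0.5446, -0.8387, 0.0000] o=[0.6625, 0.4303, 0.0000] → [-0.0066, -0.0043, -0.2683, 0.5446, -0.8387, 0.0000]
J3: z=[0.5446, -0.8387, 0.0000] o=[0.3665, 0.1307, -0.5663] → [-0.4816, -0.3127, 0.1432, 0.5446, -0.8387, 0.0000]
J4: z=[0.8138, 0.5285, -0.2419] o=[0.4832, 0.0753, -0.2946] → [0.1333, -0.2852, -0.1747, 0.8138, 0.5285, -0.2419]
V = J·q̇ = [-0.3410, -0.7389, 0.2659, 0.4461, 0.3767, -0.6194]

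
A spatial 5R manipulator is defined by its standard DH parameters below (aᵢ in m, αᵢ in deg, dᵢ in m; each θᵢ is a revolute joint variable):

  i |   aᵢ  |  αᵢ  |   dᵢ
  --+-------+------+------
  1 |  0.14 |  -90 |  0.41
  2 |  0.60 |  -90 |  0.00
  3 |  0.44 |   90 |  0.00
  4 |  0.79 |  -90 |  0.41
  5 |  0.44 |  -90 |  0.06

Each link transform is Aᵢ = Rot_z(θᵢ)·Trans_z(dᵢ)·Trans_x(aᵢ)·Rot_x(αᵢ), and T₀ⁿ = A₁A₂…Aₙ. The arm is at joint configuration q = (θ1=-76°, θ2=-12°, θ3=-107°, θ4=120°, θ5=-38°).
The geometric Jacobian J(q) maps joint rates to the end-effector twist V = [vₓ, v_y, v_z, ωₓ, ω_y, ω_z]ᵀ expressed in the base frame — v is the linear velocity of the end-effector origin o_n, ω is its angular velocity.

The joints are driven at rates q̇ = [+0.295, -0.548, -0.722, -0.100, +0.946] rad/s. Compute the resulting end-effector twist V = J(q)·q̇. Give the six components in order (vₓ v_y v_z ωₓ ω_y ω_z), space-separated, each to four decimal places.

o_n = [-0.2782, -0.4198, -0.5232]
J₁: ẑ×o_n = [0.4198, -0.2782, 0.0000], ω = ẑ
J2: z=[0.9703, 0.2419, 0.0000] o=[0.0339, -0.1358, 0.4100] → [-0.2258, 0.9055, -0.2000, 0.9703, 0.2419, 0.0000]
J3: z=[0.0503, -0.2017, -0.9781] o=[0.1759, -0.7053, 0.5347] → [0.4927, 0.4974, -0.0772, 0.0503, -0.2017, -0.9781]
J4: z=[-0.5100, 0.8369, -0.1988] o=[0.5537, -0.4814, 0.5080] → [-0.8508, -0.3605, 0.6648, -0.5100, 0.8369, -0.1988]
J5: z=[-0.7688, -0.3398, 0.5417] o=[0.0398, -0.4773, -0.2187] → [0.0723, -0.4064, -0.1523, -0.7688, -0.3398, 0.5417]
V = J·q̇ = [0.0453, -1.2858, -0.0452, -1.2443, -0.3921, 1.5336]

0.0453 -1.2858 -0.0452 -1.2443 -0.3921 1.5336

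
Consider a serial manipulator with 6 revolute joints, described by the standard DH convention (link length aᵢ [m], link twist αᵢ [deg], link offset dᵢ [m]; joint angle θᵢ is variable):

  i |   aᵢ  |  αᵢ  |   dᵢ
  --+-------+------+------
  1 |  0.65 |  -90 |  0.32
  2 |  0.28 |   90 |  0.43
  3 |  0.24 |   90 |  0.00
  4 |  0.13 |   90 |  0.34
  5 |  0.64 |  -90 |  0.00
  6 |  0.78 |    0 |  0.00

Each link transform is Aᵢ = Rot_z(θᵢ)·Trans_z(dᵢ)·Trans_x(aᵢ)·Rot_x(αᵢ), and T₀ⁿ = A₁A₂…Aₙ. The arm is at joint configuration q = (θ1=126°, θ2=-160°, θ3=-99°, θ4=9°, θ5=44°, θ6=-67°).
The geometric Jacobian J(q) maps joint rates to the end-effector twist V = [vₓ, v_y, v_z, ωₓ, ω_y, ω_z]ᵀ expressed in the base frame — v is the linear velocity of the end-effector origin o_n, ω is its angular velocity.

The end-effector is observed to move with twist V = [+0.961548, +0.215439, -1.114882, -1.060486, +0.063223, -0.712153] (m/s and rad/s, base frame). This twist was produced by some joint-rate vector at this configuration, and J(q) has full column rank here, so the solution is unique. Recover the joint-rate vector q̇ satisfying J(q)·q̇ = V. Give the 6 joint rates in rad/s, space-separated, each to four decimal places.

0.2310 0.4210 0.4970 0.7820 -0.1950 0.3130

o_n = [-0.5410, 1.6837, 0.5649]
J₁: ẑ×o_n = [-1.6837, -0.5410, 0.0000], ω = ẑ
J2: z=[-0.8090, -0.5878, 0.0000] o=[-0.3821, 0.5259, 0.3200] → [-0.1440, 0.1982, -1.0301, -0.8090, -0.5878, 0.0000]
J3: z=[0.2010, -0.2767, -0.9397] o=[-0.5753, 0.0602, 0.4158] → [1.4842, -0.0622, 0.3358, 0.2010, -0.2767, -0.9397]
J4: z=[-0.6721, 0.6589, -0.3378] o=[-0.4042, 0.2281, 0.4029] → [0.5985, 0.1551, -0.8881, -0.6721, 0.6589, -0.3378]
J5: z=[-0.0871, 0.3827, 0.9198] o=[-0.5372, 0.5363, 0.2621] → [-0.9394, 0.0228, -0.0984, -0.0871, 0.3827, 0.9198]
J6: z=[-0.9943, 0.0241, -0.1042] o=[-0.4974, 1.1274, 0.0199] → [0.0711, 0.5465, -0.5520, -0.9943, 0.0241, -0.1042]
q̇ = J⁺·V = [0.2310, 0.4210, 0.4970, 0.7820, -0.1950, 0.3130]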